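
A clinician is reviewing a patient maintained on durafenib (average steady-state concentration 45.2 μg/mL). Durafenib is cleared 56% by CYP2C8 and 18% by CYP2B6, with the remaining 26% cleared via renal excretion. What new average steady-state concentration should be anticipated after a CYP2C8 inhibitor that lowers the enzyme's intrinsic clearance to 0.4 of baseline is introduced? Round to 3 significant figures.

68.1 μg/mL

CYP2C8: 0.56 × 0.4 = 0.224
CYP2B6: 0.18 (unchanged)
Other: 0.26 (unchanged)
Relative clearance = 0.224 + 0.18 + 0.26 = 0.664.
Average steady-state concentration ∝ 1/CL, so new value = 45.2 / 0.664 = 68.1 μg/mL.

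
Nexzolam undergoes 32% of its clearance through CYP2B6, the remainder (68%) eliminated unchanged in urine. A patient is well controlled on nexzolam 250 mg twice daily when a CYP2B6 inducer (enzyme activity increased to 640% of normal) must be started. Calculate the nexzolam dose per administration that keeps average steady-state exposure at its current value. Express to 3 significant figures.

682 mg

The CYP2B6 pathway (32% of clearance) rises to 6.4× activity: 0.32 × 6.4 = 2.048.
Non-CYP routes (68%) are unchanged.
Relative clearance = 2.048 + 0.68 = 2.728.
Exposure is unchanged when dose changes in proportion to clearance. New dose = 250 mg × 2.728 = 682 mg.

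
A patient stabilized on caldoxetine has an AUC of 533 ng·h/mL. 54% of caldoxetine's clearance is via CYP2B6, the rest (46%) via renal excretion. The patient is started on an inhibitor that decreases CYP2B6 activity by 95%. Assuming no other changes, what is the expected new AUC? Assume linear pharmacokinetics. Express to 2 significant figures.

The CYP2B6 pathway (54% of clearance) drops to 0.05× activity: 0.54 × 0.05 = 0.027.
The remaining 46% of clearance is unaffected.
Relative clearance = 0.027 + 0.46 = 0.487.
New AUC = baseline ÷ relative clearance = 533 / 0.487 = 1.1 × 10³ ng·h/mL.

1.1 × 10³ ng·h/mL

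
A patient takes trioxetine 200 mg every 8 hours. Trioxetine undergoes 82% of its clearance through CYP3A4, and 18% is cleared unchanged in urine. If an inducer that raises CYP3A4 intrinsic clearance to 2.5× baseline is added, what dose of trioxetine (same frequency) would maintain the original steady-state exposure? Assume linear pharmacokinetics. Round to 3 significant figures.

446 mg

The CYP3A4 pathway (82% of clearance) increases to 2.5× activity: 0.82 × 2.5 = 2.05.
The remaining 18% of clearance is unaffected.
CL_new/CL_old = 2.05 + 0.18 = 2.23.
To maintain the same steady-state level, dose must scale with clearance: new dose = 200 × 2.23 = 446 mg.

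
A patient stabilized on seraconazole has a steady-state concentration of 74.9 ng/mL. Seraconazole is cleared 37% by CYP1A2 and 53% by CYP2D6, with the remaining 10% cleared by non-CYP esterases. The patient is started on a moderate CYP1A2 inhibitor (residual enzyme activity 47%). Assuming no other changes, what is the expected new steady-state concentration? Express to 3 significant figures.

93.2 ng/mL

CYP1A2: 0.37 × 0.47 = 0.1739
CYP2D6: 0.53 (unchanged)
Other: 0.1 (unchanged)
Relative clearance = 0.1739 + 0.53 + 0.1 = 0.8039.
New steady-state concentration = baseline ÷ relative clearance = 74.9 / 0.8039 = 93.2 ng/mL.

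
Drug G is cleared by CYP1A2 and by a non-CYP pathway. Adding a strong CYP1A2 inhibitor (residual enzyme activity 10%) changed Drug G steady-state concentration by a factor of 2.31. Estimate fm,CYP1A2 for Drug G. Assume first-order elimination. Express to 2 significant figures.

Let x = fm,CYP1A2. Because steady-state concentration ∝ 1/CL, relative clearance fell to 1/2.31 = 0.4329.
Setting x·0.1 + (1 − x) = 0.4329 and solving: x = (0.4329 − 1)/(0.1 − 1) = 0.63.

0.63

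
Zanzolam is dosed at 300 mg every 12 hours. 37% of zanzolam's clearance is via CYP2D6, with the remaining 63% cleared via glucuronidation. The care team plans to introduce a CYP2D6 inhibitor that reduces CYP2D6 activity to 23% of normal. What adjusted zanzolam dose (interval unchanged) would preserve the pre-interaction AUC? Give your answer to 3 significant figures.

215 mg

The CYP2D6 pathway (37% of clearance) is reduced to 0.23× activity: 0.37 × 0.23 = 0.0851.
Non-CYP routes (63%) are unchanged.
New clearance relative to baseline: 0.0851 + 0.63 = 0.7151.
To maintain the same steady-state level, dose must scale with clearance: new dose = 300 × 0.7151 = 215 mg.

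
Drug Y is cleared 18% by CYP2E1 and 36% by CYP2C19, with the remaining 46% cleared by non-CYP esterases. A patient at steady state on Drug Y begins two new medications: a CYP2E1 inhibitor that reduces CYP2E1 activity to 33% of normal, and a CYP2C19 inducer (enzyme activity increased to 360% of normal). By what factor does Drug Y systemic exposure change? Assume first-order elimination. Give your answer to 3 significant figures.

0.551

The CYP2E1 pathway (18% of clearance) drops to 0.33× activity: 0.18 × 0.33 = 0.0594.
The CYP2C19 pathway (36% of clearance) rises to 3.6× activity: 0.36 × 3.6 = 1.296.
The remaining 46% of clearance is unaffected.
Relative clearance = 0.0594 + 1.296 + 0.46 = 1.8154.
Because systemic exposure varies inversely with clearance, the combined effect is 1 / 1.8154 = 0.551.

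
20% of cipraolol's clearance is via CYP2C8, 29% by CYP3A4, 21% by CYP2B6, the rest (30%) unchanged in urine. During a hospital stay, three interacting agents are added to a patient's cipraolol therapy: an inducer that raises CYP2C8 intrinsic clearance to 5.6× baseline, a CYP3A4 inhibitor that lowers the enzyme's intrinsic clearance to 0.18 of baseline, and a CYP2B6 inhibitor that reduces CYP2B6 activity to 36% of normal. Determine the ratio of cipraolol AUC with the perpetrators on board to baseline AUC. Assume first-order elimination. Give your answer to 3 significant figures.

0.646

The CYP2C8 pathway (20% of clearance) increases to 5.6× activity: 0.2 × 5.6 = 1.12.
The CYP3A4 pathway (29% of clearance) falls to 0.18× activity: 0.29 × 0.18 = 0.0522.
The CYP2B6 pathway (21% of clearance) drops to 0.36× activity: 0.21 × 0.36 = 0.0756.
Non-CYP routes (30%) are unchanged.
CL_new/CL_old = 1.12 + 0.0522 + 0.0756 + 0.3 = 1.5478.
Because AUC varies inversely with clearance, the combined effect is 1 / 1.5478 = 0.646.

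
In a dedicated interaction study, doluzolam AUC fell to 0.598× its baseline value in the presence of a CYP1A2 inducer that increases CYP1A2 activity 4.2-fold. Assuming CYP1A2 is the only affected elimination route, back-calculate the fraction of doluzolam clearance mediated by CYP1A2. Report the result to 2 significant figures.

0.21

CL'/CL = 1 / 0.598 = 1.672
4.2·fm + (1 − fm) = 1.672
fm = (1.672 − 1) / (4.2 − 1) = 0.21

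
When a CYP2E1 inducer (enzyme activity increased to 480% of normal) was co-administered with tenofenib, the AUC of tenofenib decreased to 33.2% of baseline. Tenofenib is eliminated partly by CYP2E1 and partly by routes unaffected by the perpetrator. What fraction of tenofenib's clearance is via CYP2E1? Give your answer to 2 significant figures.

0.53

Let fm be the CYP2E1 fraction. New clearance relative to baseline = fm × 4.8 + (1 − fm).
AUC ratio = 1 / (new CL fraction), so new CL fraction = 1 / 0.332 = 3.012.
fm × 4.8 + 1 − fm = 3.012  ⇒  fm × (4.8 − 1) = 2.012  ⇒  fm = 0.53.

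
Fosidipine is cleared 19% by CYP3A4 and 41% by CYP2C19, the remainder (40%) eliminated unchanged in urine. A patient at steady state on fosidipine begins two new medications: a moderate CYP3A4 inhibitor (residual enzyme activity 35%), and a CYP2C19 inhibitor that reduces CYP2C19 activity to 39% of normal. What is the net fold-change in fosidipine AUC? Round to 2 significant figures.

The CYP3A4 pathway (19% of clearance) is reduced to 0.35× activity: 0.19 × 0.35 = 0.0665.
The CYP2C19 pathway (41% of clearance) drops to 0.39× activity: 0.41 × 0.39 = 0.1599.
Non-CYP routes (40%) are unchanged.
CL_new/CL_old = 0.0665 + 0.1599 + 0.4 = 0.6264.
Because AUC varies inversely with clearance, the combined effect is 1 / 0.6264 = 1.6.

1.6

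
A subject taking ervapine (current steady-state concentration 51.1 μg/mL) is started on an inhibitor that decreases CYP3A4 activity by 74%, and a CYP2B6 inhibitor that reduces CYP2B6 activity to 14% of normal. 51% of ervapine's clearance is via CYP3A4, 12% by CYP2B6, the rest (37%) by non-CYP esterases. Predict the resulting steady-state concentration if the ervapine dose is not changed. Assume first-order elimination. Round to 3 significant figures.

98.4 μg/mL

The CYP3A4 pathway (51% of clearance) drops to 0.26× activity: 0.51 × 0.26 = 0.1326.
The CYP2B6 pathway (12% of clearance) is reduced to 0.14× activity: 0.12 × 0.14 = 0.0168.
The remaining 37% of clearance is unaffected.
New clearance relative to baseline: 0.1326 + 0.0168 + 0.37 = 0.5194.
Steady-state concentration ∝ 1/CL: new value = 51.1 / 0.5194 = 98.4 μg/mL.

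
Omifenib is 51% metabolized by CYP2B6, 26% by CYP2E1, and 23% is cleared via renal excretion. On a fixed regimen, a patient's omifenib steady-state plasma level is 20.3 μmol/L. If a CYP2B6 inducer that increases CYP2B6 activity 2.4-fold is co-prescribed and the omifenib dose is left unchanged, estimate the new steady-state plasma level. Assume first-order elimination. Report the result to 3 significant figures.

CYP2B6: 0.51 × 2.4 = 1.224
CYP2E1: 0.26 (unchanged)
Other: 0.23 (unchanged)
Relative clearance = 1.224 + 0.26 + 0.23 = 1.714.
With dosing unchanged, steady-state plasma level scales as 1/CL: 20.3 / 1.714 = 11.8 μmol/L.

11.8 μmol/L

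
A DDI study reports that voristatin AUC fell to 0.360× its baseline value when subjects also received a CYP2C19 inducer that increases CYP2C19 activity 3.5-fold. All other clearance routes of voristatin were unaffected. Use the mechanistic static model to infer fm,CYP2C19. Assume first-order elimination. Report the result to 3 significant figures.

0.711

Let fm be the CYP2C19 fraction. New clearance relative to baseline = fm × 3.5 + (1 − fm).
AUC ratio = 1 / (new CL fraction), so new CL fraction = 1 / 0.360 = 2.778.
fm × 3.5 + 1 − fm = 2.778  ⇒  fm × (3.5 − 1) = 1.778  ⇒  fm = 0.711.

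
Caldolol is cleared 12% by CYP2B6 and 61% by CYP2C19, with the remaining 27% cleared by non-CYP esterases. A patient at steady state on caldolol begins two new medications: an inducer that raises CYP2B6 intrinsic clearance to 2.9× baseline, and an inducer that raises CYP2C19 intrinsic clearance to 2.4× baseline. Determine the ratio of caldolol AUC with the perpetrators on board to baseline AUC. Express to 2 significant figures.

0.48

CYP2B6: 0.12 × 2.9 = 0.348
CYP2C19: 0.61 × 2.4 = 1.464
Other: 0.27 (unchanged)
CL_new/CL_old = 0.348 + 1.464 + 0.27 = 2.082.
AUC ∝ 1/CL: fold-change = 1 / 2.082 = 0.48.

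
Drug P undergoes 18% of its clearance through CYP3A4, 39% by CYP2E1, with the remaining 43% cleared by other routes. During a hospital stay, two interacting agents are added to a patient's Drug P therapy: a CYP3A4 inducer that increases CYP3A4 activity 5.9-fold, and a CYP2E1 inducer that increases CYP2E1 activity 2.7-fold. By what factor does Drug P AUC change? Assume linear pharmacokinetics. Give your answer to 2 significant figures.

The CYP3A4 pathway (18% of clearance) rises to 5.9× activity: 0.18 × 5.9 = 1.062.
The CYP2E1 pathway (39% of clearance) is boosted to 2.7× activity: 0.39 × 2.7 = 1.053.
Non-CYP routes (43%) are unchanged.
Relative clearance = 1.062 + 1.053 + 0.43 = 2.545.
Net AUC ratio = 1 / 2.545 = 0.39.

0.39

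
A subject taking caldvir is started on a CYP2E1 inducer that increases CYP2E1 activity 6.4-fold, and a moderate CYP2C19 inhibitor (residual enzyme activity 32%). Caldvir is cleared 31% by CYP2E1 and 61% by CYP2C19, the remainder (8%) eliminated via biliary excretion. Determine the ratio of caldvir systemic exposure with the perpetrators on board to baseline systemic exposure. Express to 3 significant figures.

0.443

CYP2E1: 0.31 × 6.4 = 1.984
CYP2C19: 0.61 × 0.32 = 0.1952
Other: 0.08 (unchanged)
CL_new/CL_old = 1.984 + 0.1952 + 0.08 = 2.2592.
Because systemic exposure varies inversely with clearance, the combined effect is 1 / 2.2592 = 0.443.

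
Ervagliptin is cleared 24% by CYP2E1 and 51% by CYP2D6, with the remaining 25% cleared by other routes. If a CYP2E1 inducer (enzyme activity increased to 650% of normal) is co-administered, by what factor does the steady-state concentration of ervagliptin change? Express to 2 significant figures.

0.43

The CYP2E1 pathway (24% of clearance) increases to 6.5× activity: 0.24 × 6.5 = 1.56.
CYP2D6 (51%) and the residual 25% are unaffected.
New clearance relative to baseline: 1.56 + 0.51 + 0.25 = 2.32.
Steady-state concentration is inversely proportional to clearance, so the fold-change is 1 / 2.32 = 0.43.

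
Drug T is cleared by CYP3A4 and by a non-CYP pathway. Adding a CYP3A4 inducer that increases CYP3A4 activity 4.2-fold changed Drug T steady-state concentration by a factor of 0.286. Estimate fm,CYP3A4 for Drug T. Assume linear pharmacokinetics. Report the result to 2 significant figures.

0.78

Call the CYP3A4 fraction fm. After the interaction, CL_new/CL_old = fm × 4.2 + (1 − fm).
Steady-state concentration ratio = 1 / (new CL fraction), so new CL fraction = 1 / 0.286 = 3.497.
fm × 4.2 + 1 − fm = 3.497  ⇒  fm × (4.2 − 1) = 2.497  ⇒  fm = 0.78.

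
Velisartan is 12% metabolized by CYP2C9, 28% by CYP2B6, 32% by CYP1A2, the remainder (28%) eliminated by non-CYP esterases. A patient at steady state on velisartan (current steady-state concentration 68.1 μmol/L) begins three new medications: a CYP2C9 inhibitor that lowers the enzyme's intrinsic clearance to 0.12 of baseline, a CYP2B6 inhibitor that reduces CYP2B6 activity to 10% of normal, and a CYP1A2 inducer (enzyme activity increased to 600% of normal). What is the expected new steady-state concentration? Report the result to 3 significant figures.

CYP2C9: 0.12 × 0.12 = 0.0144
CYP2B6: 0.28 × 0.1 = 0.028
CYP1A2: 0.32 × 6 = 1.92
Other: 0.28 (unchanged)
New clearance relative to baseline: 0.0144 + 0.028 + 1.92 + 0.28 = 2.2424.
New steady-state concentration = 68.1 / 2.2424 = 30.4 μmol/L (concentration scales inversely with clearance).

30.4 μmol/L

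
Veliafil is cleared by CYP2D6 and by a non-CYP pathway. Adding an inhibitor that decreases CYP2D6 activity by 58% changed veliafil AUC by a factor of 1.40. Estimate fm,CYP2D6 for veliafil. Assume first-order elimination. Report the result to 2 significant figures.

0.49

CL'/CL = 1 / 1.40 = 0.7143
0.42·fm + (1 − fm) = 0.7143
fm = (0.7143 − 1) / (0.42 − 1) = 0.49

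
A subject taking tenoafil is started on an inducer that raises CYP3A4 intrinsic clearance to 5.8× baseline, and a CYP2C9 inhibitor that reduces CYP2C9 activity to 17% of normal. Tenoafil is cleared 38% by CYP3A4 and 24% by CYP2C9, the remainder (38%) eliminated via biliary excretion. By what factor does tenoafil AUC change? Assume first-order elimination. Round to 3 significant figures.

0.381

CYP3A4: 0.38 × 5.8 = 2.204
CYP2C9: 0.24 × 0.17 = 0.0408
Other: 0.38 (unchanged)
New clearance relative to baseline: 2.204 + 0.0408 + 0.38 = 2.6248.
AUC ∝ 1/CL: fold-change = 1 / 2.6248 = 0.381.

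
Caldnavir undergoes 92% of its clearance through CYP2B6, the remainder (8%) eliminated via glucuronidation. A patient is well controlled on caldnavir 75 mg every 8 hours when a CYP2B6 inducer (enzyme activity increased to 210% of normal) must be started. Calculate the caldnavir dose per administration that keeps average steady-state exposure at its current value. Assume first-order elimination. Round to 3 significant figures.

151 mg

The CYP2B6 pathway (92% of clearance) increases to 2.1× activity: 0.92 × 2.1 = 1.932.
Non-CYP routes (8%) are unchanged.
Relative clearance = 1.932 + 0.08 = 2.012.
Exposure is unchanged when dose changes in proportion to clearance. New dose = 75 mg × 2.012 = 151 mg.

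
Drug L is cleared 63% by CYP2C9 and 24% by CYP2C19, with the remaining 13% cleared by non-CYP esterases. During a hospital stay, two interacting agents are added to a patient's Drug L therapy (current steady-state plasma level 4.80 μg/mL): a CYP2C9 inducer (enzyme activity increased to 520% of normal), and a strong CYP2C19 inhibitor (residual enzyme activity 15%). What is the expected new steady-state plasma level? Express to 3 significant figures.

1.39 μg/mL

CYP2C9: 0.63 × 5.2 = 3.276
CYP2C19: 0.24 × 0.15 = 0.036
Other: 0.13 (unchanged)
CL_new/CL_old = 3.276 + 0.036 + 0.13 = 3.442.
New steady-state plasma level = 4.80 / 3.442 = 1.39 μg/mL (concentration scales inversely with clearance).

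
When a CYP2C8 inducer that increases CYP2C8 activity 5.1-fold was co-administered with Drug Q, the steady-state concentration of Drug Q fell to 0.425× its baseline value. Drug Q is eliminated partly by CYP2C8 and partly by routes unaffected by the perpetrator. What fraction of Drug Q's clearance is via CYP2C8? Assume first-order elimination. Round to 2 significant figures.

Let fm be the CYP2C8 fraction. New clearance relative to baseline = fm × 5.1 + (1 − fm).
Steady-state concentration ratio = 1 / (new CL fraction), so new CL fraction = 1 / 0.425 = 2.353.
fm × 5.1 + 1 − fm = 2.353  ⇒  fm × (5.1 − 1) = 1.353  ⇒  fm = 0.33.

0.33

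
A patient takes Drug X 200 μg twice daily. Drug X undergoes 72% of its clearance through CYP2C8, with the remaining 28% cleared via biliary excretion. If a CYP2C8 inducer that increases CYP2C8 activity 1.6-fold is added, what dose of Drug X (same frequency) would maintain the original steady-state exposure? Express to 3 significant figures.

286 μg

The CYP2C8 pathway (72% of clearance) rises to 1.6× activity: 0.72 × 1.6 = 1.152.
The remaining 28% of clearance is unaffected.
Relative clearance = 1.152 + 0.28 = 1.432.
Css,avg = (dose rate)/CL, so holding Css fixed requires dose ∝ CL: 200 × 1.432 = 286 μg.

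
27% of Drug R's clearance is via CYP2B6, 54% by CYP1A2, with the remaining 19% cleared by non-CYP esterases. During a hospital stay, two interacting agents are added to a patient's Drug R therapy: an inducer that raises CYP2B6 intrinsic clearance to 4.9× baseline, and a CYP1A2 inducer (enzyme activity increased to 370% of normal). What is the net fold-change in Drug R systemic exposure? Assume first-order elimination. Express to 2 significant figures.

CYP2B6: 0.27 × 4.9 = 1.323
CYP1A2: 0.54 × 3.7 = 1.998
Other: 0.19 (unchanged)
Relative clearance = 1.323 + 1.998 + 0.19 = 3.511.
Net systemic exposure ratio = 1 / 3.511 = 0.28.

0.28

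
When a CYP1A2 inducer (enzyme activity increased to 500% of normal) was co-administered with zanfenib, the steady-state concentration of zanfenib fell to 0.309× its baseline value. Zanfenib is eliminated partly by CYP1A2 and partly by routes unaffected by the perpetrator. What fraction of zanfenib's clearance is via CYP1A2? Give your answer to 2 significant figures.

Write x for the fraction cleared via CYP1A2. The observed steady-state concentration change means clearance rose to 1/0.309 = 3.236 of baseline.
Only the CYP1A2 route changed, so 3.236 = x·5 + (1 − x), giving x = 0.56.

0.56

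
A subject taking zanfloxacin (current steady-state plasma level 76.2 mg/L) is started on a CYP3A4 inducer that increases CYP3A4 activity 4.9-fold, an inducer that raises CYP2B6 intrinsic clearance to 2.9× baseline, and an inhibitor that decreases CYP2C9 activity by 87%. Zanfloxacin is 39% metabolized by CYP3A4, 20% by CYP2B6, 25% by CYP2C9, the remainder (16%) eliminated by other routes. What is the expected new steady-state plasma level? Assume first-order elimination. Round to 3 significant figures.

The CYP3A4 pathway (39% of clearance) is boosted to 4.9× activity: 0.39 × 4.9 = 1.911.
The CYP2B6 pathway (20% of clearance) increases to 2.9× activity: 0.2 × 2.9 = 0.58.
The CYP2C9 pathway (25% of clearance) is reduced to 0.13× activity: 0.25 × 0.13 = 0.0325.
The remaining 16% of clearance is unaffected.
CL_new/CL_old = 1.911 + 0.58 + 0.0325 + 0.16 = 2.6835.
Steady-state plasma level ∝ 1/CL: new value = 76.2 / 2.6835 = 28.4 mg/L.

28.4 mg/L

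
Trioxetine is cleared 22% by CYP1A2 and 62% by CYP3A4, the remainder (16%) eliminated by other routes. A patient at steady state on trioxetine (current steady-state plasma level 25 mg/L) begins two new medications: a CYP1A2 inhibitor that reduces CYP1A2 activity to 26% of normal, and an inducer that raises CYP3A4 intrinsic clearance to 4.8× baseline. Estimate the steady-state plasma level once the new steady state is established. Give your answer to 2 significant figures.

7.8 mg/L

CYP1A2: 0.22 × 0.26 = 0.0572
CYP3A4: 0.62 × 4.8 = 2.976
Other: 0.16 (unchanged)
CL_new/CL_old = 0.0572 + 2.976 + 0.16 = 3.1932.
Steady-state plasma level ∝ 1/CL: new value = 25 / 3.1932 = 7.8 mg/L.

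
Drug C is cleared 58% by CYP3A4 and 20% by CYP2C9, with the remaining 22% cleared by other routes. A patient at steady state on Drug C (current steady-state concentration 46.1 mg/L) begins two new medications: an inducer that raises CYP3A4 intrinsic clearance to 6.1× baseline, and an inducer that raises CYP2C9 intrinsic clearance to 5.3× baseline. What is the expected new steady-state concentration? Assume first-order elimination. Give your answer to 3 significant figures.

The CYP3A4 pathway (58% of clearance) is boosted to 6.1× activity: 0.58 × 6.1 = 3.538.
The CYP2C9 pathway (20% of clearance) increases to 5.3× activity: 0.2 × 5.3 = 1.06.
The remaining 22% of clearance is unaffected.
New clearance relative to baseline: 3.538 + 1.06 + 0.22 = 4.818.
Dividing the baseline by the relative clearance: 46.1 / 4.818 = 9.57 mg/L.

9.57 mg/L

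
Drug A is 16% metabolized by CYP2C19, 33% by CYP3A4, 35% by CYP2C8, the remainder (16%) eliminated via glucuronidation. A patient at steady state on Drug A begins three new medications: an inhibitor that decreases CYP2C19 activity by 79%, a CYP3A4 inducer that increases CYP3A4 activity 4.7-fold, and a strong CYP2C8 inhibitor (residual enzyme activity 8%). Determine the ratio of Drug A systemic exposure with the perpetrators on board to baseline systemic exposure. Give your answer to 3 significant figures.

CYP2C19: 0.16 × 0.21 = 0.0336
CYP3A4: 0.33 × 4.7 = 1.551
CYP2C8: 0.35 × 0.08 = 0.028
Other: 0.16 (unchanged)
Relative clearance = 0.0336 + 1.551 + 0.028 + 0.16 = 1.7726.
Systemic exposure ∝ 1/CL: fold-change = 1 / 1.7726 = 0.564.

0.564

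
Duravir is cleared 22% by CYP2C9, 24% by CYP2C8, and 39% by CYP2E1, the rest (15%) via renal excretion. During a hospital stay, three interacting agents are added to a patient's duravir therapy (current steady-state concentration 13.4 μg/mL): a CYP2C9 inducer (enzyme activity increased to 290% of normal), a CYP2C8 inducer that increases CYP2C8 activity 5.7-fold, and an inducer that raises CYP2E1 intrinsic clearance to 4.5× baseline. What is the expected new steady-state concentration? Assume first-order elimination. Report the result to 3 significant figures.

The CYP2C9 pathway (22% of clearance) rises to 2.9× activity: 0.22 × 2.9 = 0.638.
The CYP2C8 pathway (24% of clearance) rises to 5.7× activity: 0.24 × 5.7 = 1.368.
The CYP2E1 pathway (39% of clearance) rises to 4.5× activity: 0.39 × 4.5 = 1.755.
The remaining 15% of clearance is unaffected.
New clearance relative to baseline: 0.638 + 1.368 + 1.755 + 0.15 = 3.911.
Dividing the baseline by the relative clearance: 13.4 / 3.911 = 3.43 μg/mL.

3.43 μg/mL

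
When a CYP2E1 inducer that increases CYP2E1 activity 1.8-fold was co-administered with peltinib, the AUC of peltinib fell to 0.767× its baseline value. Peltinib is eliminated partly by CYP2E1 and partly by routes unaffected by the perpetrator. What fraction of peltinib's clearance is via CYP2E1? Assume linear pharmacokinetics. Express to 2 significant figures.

CL'/CL = 1 / 0.767 = 1.304
1.8·fm + (1 − fm) = 1.304
fm = (1.304 − 1) / (1.8 − 1) = 0.38

0.38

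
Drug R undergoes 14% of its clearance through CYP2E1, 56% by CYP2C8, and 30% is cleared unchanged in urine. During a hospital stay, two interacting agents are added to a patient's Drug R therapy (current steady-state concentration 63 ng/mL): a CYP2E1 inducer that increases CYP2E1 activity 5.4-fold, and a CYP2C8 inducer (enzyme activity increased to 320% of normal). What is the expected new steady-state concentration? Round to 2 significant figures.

22 ng/mL

CYP2E1: 0.14 × 5.4 = 0.756
CYP2C8: 0.56 × 3.2 = 1.792
Other: 0.3 (unchanged)
CL_new/CL_old = 0.756 + 1.792 + 0.3 = 2.848.
Steady-state concentration ∝ 1/CL: new value = 63 / 2.848 = 22 ng/mL.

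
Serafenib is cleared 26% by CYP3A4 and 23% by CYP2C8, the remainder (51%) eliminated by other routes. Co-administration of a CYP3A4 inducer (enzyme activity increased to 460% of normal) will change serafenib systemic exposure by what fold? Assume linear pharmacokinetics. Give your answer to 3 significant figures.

The CYP3A4 pathway (26% of clearance) rises to 4.6× activity: 0.26 × 4.6 = 1.196.
CYP2C8 (23%) and the residual 51% are unaffected.
New clearance relative to baseline: 1.196 + 0.23 + 0.51 = 1.936.
Systemic exposure ratio = CL_old/CL_new = 1 / 1.936 = 0.517.

0.517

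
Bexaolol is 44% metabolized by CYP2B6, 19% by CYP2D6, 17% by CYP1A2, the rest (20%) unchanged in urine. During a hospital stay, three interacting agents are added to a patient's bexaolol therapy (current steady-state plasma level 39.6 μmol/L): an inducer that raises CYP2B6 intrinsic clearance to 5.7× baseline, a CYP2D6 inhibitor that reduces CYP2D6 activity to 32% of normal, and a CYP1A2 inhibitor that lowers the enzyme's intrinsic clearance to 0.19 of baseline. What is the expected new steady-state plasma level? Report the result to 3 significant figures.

CYP2B6: 0.44 × 5.7 = 2.508
CYP2D6: 0.19 × 0.32 = 0.0608
CYP1A2: 0.17 × 0.19 = 0.0323
Other: 0.2 (unchanged)
Relative clearance = 2.508 + 0.0608 + 0.0323 + 0.2 = 2.8011.
Dividing the baseline by the relative clearance: 39.6 / 2.8011 = 14.1 μmol/L.

14.1 μmol/L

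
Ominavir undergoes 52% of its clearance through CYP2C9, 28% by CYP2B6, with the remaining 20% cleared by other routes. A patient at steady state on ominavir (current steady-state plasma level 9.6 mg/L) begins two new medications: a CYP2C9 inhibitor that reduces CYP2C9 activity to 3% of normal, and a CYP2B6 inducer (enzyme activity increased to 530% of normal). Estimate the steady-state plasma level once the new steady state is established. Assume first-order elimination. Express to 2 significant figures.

5.6 mg/L

The CYP2C9 pathway (52% of clearance) is reduced to 0.03× activity: 0.52 × 0.03 = 0.0156.
The CYP2B6 pathway (28% of clearance) increases to 5.3× activity: 0.28 × 5.3 = 1.484.
Non-CYP routes (20%) are unchanged.
CL_new/CL_old = 0.0156 + 1.484 + 0.2 = 1.6996.
Dividing the baseline by the relative clearance: 9.6 / 1.6996 = 5.6 mg/L.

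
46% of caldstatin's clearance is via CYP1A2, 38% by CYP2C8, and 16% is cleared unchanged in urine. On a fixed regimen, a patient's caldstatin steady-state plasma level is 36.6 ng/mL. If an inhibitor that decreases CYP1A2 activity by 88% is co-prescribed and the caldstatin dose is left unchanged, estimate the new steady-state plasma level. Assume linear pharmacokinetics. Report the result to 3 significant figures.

61.5 ng/mL

The CYP1A2 pathway (46% of clearance) falls to 0.12× activity: 0.46 × 0.12 = 0.0552.
CYP2C8 (38%) and the residual 16% are unaffected.
CL_new/CL_old = 0.0552 + 0.38 + 0.16 = 0.5952.
With dosing unchanged, steady-state plasma level scales as 1/CL: 36.6 / 0.5952 = 61.5 ng/mL.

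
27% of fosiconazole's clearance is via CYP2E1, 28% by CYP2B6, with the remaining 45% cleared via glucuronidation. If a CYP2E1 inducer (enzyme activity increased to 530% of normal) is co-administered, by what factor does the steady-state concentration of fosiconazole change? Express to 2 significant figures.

The CYP2E1 pathway (27% of clearance) increases to 5.3× activity: 0.27 × 5.3 = 1.431.
CYP2B6 (28%) and the residual 45% are unaffected.
Relative clearance = 1.431 + 0.28 + 0.45 = 2.161.
Since steady-state concentration ∝ 1/CL, the ratio is 1 / 2.161 = 0.46.

0.46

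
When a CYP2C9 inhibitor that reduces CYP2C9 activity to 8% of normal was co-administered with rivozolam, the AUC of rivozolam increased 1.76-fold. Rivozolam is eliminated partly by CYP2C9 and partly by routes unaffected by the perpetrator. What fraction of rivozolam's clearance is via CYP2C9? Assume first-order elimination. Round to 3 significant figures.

Let fm be the CYP2C9 fraction. New clearance relative to baseline = fm × 0.08 + (1 − fm).
AUC ratio = 1 / (new CL fraction), so new CL fraction = 1 / 1.76 = 0.5682.
fm × 0.08 + 1 − fm = 0.5682  ⇒  fm × (0.08 − 1) = −0.4318  ⇒  fm = 0.469.

0.469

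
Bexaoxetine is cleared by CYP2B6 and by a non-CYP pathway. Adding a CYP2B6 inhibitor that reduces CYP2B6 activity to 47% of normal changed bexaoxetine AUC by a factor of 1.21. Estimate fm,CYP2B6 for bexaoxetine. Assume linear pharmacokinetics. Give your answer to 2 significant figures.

0.33

CL'/CL = 1 / 1.21 = 0.8264
0.47·fm + (1 − fm) = 0.8264
fm = (0.8264 − 1) / (0.47 − 1) = 0.33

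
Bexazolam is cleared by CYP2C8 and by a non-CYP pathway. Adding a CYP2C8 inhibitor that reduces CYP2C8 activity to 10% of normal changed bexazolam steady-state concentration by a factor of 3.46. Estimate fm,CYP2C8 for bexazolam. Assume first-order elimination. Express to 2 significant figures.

0.79

Write x for the fraction cleared via CYP2C8. The observed steady-state concentration change means clearance fell to 1/3.46 = 0.289 of baseline.
Setting x·0.1 + (1 − x) = 0.289 and solving: x = (0.289 − 1)/(0.1 − 1) = 0.79.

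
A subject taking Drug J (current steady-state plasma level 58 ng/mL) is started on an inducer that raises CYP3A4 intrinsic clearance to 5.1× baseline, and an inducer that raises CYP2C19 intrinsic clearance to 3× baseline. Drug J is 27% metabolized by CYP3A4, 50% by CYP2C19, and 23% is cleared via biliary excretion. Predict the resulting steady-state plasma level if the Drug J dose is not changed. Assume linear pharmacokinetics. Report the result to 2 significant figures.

The CYP3A4 pathway (27% of clearance) rises to 5.1× activity: 0.27 × 5.1 = 1.377.
The CYP2C19 pathway (50% of clearance) increases to 3× activity: 0.5 × 3 = 1.5.
The remaining 23% of clearance is unaffected.
CL_new/CL_old = 1.377 + 1.5 + 0.23 = 3.107.
New steady-state plasma level = 58 / 3.107 = 19 ng/mL (concentration scales inversely with clearance).

19 ng/mL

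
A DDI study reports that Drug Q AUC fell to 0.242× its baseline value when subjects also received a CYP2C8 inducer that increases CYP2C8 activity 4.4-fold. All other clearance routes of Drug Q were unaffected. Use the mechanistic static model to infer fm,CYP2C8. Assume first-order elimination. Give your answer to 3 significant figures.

0.921

CL'/CL = 1 / 0.242 = 4.132
4.4·fm + (1 − fm) = 4.132
fm = (4.132 − 1) / (4.4 − 1) = 0.921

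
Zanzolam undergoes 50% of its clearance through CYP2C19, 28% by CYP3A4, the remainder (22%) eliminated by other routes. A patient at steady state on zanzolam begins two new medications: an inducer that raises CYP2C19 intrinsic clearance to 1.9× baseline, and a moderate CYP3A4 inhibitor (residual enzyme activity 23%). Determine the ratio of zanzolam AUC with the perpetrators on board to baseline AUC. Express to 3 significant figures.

The CYP2C19 pathway (50% of clearance) is boosted to 1.9× activity: 0.5 × 1.9 = 0.95.
The CYP3A4 pathway (28% of clearance) drops to 0.23× activity: 0.28 × 0.23 = 0.0644.
Non-CYP routes (22%) are unchanged.
Relative clearance = 0.95 + 0.0644 + 0.22 = 1.2344.
AUC ∝ 1/CL: fold-change = 1 / 1.2344 = 0.810.

0.810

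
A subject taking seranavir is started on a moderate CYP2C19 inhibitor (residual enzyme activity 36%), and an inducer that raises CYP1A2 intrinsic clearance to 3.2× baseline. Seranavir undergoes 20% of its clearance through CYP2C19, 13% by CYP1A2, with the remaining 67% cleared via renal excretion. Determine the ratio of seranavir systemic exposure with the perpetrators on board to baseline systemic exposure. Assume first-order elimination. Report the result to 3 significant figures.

0.864

The CYP2C19 pathway (20% of clearance) falls to 0.36× activity: 0.2 × 0.36 = 0.072.
The CYP1A2 pathway (13% of clearance) rises to 3.2× activity: 0.13 × 3.2 = 0.416.
Non-CYP routes (67%) are unchanged.
CL_new/CL_old = 0.072 + 0.416 + 0.67 = 1.158.
Net systemic exposure ratio = 1 / 1.158 = 0.864.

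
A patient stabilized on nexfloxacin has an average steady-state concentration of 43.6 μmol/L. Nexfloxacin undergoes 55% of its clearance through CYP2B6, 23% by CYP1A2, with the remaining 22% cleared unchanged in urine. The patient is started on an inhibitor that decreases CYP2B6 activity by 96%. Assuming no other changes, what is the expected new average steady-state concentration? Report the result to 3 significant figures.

92.4 μmol/L

The CYP2B6 pathway (55% of clearance) drops to 0.04× activity: 0.55 × 0.04 = 0.022.
CYP1A2 (23%) and the residual 22% are unaffected.
Relative clearance = 0.022 + 0.23 + 0.22 = 0.472.
With dosing unchanged, average steady-state concentration scales as 1/CL: 43.6 / 0.472 = 92.4 μmol/L.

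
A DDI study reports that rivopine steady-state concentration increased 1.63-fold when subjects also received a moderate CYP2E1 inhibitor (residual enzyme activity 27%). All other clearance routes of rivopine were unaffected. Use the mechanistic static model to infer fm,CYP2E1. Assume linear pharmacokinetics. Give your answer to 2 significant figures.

0.53

Call the CYP2E1 fraction fm. After the interaction, CL_new/CL_old = fm × 0.27 + (1 − fm).
Steady-state concentration ratio = 1 / (new CL fraction), so new CL fraction = 1 / 1.63 = 0.6135.
fm × 0.27 + 1 − fm = 0.6135  ⇒  fm × (0.27 − 1) = −0.3865  ⇒  fm = 0.53.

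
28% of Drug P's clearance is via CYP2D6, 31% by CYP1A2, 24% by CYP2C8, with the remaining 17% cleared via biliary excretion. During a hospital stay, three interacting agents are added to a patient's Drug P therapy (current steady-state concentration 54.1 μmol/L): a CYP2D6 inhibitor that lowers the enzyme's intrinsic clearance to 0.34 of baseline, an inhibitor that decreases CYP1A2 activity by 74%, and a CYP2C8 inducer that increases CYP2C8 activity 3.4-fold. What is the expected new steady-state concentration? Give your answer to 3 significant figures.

CYP2D6: 0.28 × 0.34 = 0.0952
CYP1A2: 0.31 × 0.26 = 0.0806
CYP2C8: 0.24 × 3.4 = 0.816
Other: 0.17 (unchanged)
CL_new/CL_old = 0.0952 + 0.0806 + 0.816 + 0.17 = 1.1618.
Dividing the baseline by the relative clearance: 54.1 / 1.1618 = 46.6 μmol/L.

46.6 μmol/L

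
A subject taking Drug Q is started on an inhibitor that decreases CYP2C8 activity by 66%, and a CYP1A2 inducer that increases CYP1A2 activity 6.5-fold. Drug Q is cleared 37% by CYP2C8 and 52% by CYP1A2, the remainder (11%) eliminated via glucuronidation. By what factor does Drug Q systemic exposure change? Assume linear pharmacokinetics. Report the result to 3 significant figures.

The CYP2C8 pathway (37% of clearance) falls to 0.34× activity: 0.37 × 0.34 = 0.1258.
The CYP1A2 pathway (52% of clearance) rises to 6.5× activity: 0.52 × 6.5 = 3.38.
The remaining 11% of clearance is unaffected.
CL_new/CL_old = 0.1258 + 3.38 + 0.11 = 3.6158.
Because systemic exposure varies inversely with clearance, the combined effect is 1 / 3.6158 = 0.277.

0.277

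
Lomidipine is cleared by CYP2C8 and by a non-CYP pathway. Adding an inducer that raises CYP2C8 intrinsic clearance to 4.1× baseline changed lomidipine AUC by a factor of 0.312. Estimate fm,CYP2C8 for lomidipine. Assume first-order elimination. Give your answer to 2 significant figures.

0.71

Call the CYP2C8 fraction fm. After the interaction, CL_new/CL_old = fm × 4.1 + (1 − fm).
AUC ratio = 1 / (new CL fraction), so new CL fraction = 1 / 0.312 = 3.205.
fm × 4.1 + 1 − fm = 3.205  ⇒  fm × (4.1 − 1) = 2.205  ⇒  fm = 0.71.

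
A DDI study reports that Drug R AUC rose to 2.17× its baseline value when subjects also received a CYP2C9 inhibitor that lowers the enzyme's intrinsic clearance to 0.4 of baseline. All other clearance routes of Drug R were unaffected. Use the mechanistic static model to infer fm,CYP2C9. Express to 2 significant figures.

Call the CYP2C9 fraction fm. After the interaction, CL_new/CL_old = fm × 0.4 + (1 − fm).
AUC ratio = 1 / (new CL fraction), so new CL fraction = 1 / 2.17 = 0.4608.
fm × 0.4 + 1 − fm = 0.4608  ⇒  fm × (0.4 − 1) = −0.5392  ⇒  fm = 0.90.

0.90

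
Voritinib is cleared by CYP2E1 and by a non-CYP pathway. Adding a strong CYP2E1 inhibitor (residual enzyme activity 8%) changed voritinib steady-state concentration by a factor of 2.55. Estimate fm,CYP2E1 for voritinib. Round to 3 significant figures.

0.661

Call the CYP2E1 fraction fm. After the interaction, CL_new/CL_old = fm × 0.08 + (1 − fm).
Steady-state concentration ratio = 1 / (new CL fraction), so new CL fraction = 1 / 2.55 = 0.3922.
fm × 0.08 + 1 − fm = 0.3922  ⇒  fm × (0.08 − 1) = −0.6078  ⇒  fm = 0.661.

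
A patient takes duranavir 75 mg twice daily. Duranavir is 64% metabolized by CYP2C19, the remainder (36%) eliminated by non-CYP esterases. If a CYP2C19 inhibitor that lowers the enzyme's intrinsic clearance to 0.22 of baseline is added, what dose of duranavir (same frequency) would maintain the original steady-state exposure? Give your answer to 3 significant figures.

37.6 mg

The CYP2C19 pathway (64% of clearance) falls to 0.22× activity: 0.64 × 0.22 = 0.1408.
The remaining 36% of clearance is unaffected.
CL_new/CL_old = 0.1408 + 0.36 = 0.5008.
To maintain the same steady-state level, dose must scale with clearance: new dose = 75 × 0.5008 = 37.6 mg.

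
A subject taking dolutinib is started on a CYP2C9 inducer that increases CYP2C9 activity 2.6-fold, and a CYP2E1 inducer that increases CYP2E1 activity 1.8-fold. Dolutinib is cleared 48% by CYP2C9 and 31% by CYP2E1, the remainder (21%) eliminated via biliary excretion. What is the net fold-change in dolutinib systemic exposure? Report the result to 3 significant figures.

0.496

The CYP2C9 pathway (48% of clearance) rises to 2.6× activity: 0.48 × 2.6 = 1.248.
The CYP2E1 pathway (31% of clearance) rises to 1.8× activity: 0.31 × 1.8 = 0.558.
Non-CYP routes (21%) are unchanged.
CL_new/CL_old = 1.248 + 0.558 + 0.21 = 2.016.
Net systemic exposure ratio = 1 / 2.016 = 0.496.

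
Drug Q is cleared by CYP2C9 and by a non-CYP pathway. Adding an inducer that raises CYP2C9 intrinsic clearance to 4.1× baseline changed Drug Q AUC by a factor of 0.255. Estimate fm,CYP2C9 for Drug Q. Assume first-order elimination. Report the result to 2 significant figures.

0.94

Write x for the fraction cleared via CYP2C9. The observed AUC change means clearance rose to 1/0.255 = 3.922 of baseline.
Only the CYP2C9 route changed, so 3.922 = x·4.1 + (1 − x), giving x = 0.94.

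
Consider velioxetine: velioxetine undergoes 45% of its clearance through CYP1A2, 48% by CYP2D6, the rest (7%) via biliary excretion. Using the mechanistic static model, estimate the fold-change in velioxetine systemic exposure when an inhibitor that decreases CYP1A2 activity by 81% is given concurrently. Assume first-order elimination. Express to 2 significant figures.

1.6

The CYP1A2 pathway (45% of clearance) drops to 0.19× activity: 0.45 × 0.19 = 0.0855.
CYP2D6 (48%) and the residual 7% are unaffected.
CL_new/CL_old = 0.0855 + 0.48 + 0.07 = 0.6355.
Systemic exposure is inversely proportional to clearance, so the fold-change is 1 / 0.6355 = 1.6.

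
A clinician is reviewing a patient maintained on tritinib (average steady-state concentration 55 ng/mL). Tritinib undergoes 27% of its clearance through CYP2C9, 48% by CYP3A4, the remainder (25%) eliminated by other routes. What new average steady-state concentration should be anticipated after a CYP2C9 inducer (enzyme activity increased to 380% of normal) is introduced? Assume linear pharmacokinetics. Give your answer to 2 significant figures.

CYP2C9: 0.27 × 3.8 = 1.026
CYP3A4: 0.48 (unchanged)
Other: 0.25 (unchanged)
Relative clearance = 1.026 + 0.48 + 0.25 = 1.756.
New average steady-state concentration = baseline ÷ relative clearance = 55 / 1.756 = 31 ng/mL.

31 ng/mL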